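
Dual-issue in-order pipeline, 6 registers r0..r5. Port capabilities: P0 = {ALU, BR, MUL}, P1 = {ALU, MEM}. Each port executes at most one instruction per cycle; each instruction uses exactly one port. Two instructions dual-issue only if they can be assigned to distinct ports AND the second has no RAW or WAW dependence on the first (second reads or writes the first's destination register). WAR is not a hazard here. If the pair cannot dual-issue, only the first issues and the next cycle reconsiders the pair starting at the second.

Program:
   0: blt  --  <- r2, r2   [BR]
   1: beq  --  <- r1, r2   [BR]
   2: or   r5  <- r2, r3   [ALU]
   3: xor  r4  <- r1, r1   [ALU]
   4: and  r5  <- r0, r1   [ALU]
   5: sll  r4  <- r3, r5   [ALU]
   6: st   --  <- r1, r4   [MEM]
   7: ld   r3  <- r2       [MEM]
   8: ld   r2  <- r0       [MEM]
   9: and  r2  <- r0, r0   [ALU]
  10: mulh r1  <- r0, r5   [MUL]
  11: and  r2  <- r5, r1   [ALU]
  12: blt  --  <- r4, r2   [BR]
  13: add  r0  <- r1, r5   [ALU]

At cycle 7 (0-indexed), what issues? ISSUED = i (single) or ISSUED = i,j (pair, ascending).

[0] i0  blt.BR  -- no-port BR/BR
[1] i1&i2  beq.BR+or.ALU  -- dual
[2] i3&i4  xor.ALU+and.ALU  -- dual
[3] i5  sll.ALU  -- RAW r4
[4] i6  st.MEM  -- no-port MEM/MEM
[5] i7  ld.MEM  -- no-port MEM/MEM
[6] i8  ld.MEM  -- WAW r2
[7] i9&i10  and.ALU+mulh.MUL  -- dual
[8] i11  and.ALU  -- RAW r2
[9] i12&i13  blt.BR+add.ALU  -- dual

ISSUED = 9,10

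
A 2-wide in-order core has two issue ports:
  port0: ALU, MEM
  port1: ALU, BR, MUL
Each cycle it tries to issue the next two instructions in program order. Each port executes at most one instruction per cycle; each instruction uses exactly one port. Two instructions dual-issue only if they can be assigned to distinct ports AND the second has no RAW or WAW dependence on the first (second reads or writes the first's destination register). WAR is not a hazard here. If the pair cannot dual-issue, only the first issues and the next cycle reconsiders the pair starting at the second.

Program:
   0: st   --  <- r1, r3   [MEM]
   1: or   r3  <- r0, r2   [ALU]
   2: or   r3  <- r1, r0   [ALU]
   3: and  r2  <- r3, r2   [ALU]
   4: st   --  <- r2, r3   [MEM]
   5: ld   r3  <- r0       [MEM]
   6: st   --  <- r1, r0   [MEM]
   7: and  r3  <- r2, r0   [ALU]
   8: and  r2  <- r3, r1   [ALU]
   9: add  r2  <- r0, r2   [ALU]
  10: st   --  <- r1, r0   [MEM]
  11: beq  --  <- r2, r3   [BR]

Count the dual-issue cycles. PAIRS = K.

PAIRS = 3

t=0 i0,i1:st;or ; 2-wide
t=1 i2:or ; RAW r3
t=2 i3:and ; RAW r2
t=3 i4:st ; no-port MEM/MEM
t=4 i5:ld ; no-port MEM/MEM
t=5 i6,i7:st;and ; 2-wide
t=6 i8:and ; RAW+WAW r2
t=7 i9,i10:add;st ; 2-wide
t=8 i11:beq ; tail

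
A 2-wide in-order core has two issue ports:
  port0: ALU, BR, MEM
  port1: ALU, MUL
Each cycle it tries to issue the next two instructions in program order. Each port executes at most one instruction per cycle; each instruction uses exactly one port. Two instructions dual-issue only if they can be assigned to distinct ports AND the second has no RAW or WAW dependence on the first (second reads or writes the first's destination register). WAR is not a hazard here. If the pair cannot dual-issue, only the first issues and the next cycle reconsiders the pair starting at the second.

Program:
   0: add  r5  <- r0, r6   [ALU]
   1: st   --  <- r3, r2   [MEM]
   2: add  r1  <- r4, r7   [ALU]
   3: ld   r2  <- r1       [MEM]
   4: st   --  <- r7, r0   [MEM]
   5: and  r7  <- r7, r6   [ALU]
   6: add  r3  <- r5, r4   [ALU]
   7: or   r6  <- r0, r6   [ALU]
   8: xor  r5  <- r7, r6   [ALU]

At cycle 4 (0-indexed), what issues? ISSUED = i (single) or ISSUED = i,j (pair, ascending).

  cy0 -> i0+i1 (add.ALU st.MEM) 2-wide
  cy1 -> i2 (add.ALU) RAW r1
  cy2 -> i3 (ld.MEM) no-port MEM/MEM
  cy3 -> i4+i5 (st.MEM and.ALU) 2-wide
  cy4 -> i6+i7 (add.ALU or.ALU) 2-wide
  cy5 -> i8 (xor.ALU) tail

ISSUED = 6,7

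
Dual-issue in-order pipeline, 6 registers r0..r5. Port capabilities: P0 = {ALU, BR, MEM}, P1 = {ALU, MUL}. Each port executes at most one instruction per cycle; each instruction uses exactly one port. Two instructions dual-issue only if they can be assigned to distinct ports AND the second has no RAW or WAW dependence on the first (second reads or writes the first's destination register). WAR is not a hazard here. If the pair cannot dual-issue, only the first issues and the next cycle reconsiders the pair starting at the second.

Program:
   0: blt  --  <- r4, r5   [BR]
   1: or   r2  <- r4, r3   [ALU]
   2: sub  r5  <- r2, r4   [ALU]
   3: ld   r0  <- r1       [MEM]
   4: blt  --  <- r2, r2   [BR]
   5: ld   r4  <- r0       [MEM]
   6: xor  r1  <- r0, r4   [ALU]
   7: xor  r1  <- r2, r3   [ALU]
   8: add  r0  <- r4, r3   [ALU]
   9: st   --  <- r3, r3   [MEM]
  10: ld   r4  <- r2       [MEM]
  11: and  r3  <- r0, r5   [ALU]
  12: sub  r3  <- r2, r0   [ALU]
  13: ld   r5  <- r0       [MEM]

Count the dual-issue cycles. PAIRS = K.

0. blt.BR;or.ALU @i0+i1  | 2-wide
1. sub.ALU;ld.MEM @i2+i3  | 2-wide
2. blt.BR @i4  | no-port BR/MEM
3. ld.MEM @i5  | RAW r4
4. xor.ALU @i6  | WAW r1
5. xor.ALU;add.ALU @i7+i8  | 2-wide
6. st.MEM @i9  | no-port MEM/MEM
7. ld.MEM;and.ALU @i10+i11  | 2-wide
8. sub.ALU;ld.MEM @i12+i13  | 2-wide

PAIRS = 5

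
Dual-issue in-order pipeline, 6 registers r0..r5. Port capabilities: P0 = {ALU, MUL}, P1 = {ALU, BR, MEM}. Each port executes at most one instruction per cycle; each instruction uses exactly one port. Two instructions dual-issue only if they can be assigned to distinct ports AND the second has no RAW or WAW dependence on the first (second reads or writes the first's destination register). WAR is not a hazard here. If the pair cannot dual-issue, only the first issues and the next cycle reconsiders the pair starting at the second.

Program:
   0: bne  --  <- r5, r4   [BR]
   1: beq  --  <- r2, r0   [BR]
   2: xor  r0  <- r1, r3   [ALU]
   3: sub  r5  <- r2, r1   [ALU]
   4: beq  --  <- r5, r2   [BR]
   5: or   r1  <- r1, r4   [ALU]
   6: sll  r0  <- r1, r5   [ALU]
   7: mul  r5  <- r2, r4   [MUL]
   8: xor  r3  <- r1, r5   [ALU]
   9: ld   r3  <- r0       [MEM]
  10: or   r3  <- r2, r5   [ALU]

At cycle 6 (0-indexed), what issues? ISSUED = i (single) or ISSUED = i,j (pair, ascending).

c0: i0 bne.BR  no-port BR/BR
c1: i1+i2 beq.BR xor.ALU  pair
c2: i3 sub.ALU  RAW r5
c3: i4+i5 beq.BR or.ALU  pair
c4: i6+i7 sll.ALU mul.MUL  pair
c5: i8 xor.ALU  WAW r3
c6: i9 ld.MEM  WAW r3
c7: i10 or.ALU  tail

ISSUED = 9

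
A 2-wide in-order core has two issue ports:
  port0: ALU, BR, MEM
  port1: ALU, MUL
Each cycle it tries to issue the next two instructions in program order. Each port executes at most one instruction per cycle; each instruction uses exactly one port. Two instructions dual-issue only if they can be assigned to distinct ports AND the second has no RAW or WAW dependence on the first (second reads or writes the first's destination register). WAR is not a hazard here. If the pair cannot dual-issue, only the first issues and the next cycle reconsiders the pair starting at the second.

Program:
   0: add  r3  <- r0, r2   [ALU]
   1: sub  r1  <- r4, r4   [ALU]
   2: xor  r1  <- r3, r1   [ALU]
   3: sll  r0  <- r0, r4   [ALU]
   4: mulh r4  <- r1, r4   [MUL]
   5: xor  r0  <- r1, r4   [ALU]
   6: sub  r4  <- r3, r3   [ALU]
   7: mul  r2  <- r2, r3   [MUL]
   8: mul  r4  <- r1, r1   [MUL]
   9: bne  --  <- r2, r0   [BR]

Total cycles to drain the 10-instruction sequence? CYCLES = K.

0. add.ALU;sub.ALU @i0,i1  | dual
1. xor.ALU;sll.ALU @i2,i3  | dual
2. mulh.MUL @i4  | RAW r4
3. xor.ALU;sub.ALU @i5,i6  | dual
4. mul.MUL @i7  | no-port MUL/MUL
5. mul.MUL;bne.BR @i8,i9  | dual

CYCLES = 6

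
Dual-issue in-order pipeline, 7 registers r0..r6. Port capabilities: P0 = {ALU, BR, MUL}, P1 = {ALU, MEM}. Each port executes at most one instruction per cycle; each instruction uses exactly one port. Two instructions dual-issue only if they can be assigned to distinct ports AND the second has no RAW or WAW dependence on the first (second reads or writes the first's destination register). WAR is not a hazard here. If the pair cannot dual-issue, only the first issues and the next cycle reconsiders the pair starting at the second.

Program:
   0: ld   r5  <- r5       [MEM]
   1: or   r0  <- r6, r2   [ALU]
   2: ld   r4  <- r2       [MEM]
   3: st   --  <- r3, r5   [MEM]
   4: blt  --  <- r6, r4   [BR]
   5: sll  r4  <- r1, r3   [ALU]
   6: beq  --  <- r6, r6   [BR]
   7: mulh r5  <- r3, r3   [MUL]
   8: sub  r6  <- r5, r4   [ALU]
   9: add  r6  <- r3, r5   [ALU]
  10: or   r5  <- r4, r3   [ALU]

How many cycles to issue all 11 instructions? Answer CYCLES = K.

0. ld.MEM;or.ALU @i0&i1  | dual
1. ld.MEM @i2  | no-port MEM/MEM
2. st.MEM;blt.BR @i3&i4  | dual
3. sll.ALU;beq.BR @i5&i6  | dual
4. mulh.MUL @i7  | RAW r5
5. sub.ALU @i8  | WAW r6
6. add.ALU;or.ALU @i9&i10  | dual

CYCLES = 7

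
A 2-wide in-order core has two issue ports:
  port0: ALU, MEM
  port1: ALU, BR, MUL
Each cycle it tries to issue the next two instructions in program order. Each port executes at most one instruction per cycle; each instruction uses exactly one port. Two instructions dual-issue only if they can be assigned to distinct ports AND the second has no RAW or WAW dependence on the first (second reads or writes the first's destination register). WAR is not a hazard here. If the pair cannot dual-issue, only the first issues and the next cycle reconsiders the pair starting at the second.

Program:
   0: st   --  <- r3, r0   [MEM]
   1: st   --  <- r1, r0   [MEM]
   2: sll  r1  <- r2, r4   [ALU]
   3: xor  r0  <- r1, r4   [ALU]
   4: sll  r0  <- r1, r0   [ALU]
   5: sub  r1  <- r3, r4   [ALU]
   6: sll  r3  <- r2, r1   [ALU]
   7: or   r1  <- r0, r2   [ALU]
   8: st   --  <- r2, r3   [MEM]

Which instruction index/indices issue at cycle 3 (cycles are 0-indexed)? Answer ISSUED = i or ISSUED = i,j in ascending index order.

0. st.MEM @i0  | no-port MEM/MEM
1. st.MEM sll.ALU @i1&i2  | pair
2. xor.ALU @i3  | RAW+WAW r0
3. sll.ALU sub.ALU @i4&i5  | pair
4. sll.ALU or.ALU @i6&i7  | pair
5. st.MEM @i8  | tail

ISSUED = 4,5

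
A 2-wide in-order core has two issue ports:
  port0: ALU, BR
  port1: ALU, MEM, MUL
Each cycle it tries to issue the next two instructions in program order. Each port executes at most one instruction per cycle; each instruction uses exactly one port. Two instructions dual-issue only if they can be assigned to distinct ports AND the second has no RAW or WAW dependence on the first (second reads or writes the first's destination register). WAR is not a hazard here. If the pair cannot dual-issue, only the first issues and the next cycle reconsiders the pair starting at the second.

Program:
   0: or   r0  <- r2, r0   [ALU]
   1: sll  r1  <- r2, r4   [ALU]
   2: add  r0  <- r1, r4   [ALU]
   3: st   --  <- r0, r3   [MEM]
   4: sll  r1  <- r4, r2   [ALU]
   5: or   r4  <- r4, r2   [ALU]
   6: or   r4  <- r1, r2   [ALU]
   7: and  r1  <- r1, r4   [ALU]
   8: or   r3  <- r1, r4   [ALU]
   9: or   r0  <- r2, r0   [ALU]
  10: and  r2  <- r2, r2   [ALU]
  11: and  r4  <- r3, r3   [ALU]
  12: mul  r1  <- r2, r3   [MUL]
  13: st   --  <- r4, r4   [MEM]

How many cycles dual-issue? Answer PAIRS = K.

t=0 i0/i1:or.ALU sll.ALU ; 2-wide
t=1 i2:add.ALU ; RAW r0
t=2 i3/i4:st.MEM sll.ALU ; 2-wide
t=3 i5:or.ALU ; WAW r4
t=4 i6:or.ALU ; RAW r4
t=5 i7:and.ALU ; RAW r1
t=6 i8/i9:or.ALU or.ALU ; 2-wide
t=7 i10/i11:and.ALU and.ALU ; 2-wide
t=8 i12:mul.MUL ; no-port MUL/MEM
t=9 i13:st.MEM ; tail

PAIRS = 4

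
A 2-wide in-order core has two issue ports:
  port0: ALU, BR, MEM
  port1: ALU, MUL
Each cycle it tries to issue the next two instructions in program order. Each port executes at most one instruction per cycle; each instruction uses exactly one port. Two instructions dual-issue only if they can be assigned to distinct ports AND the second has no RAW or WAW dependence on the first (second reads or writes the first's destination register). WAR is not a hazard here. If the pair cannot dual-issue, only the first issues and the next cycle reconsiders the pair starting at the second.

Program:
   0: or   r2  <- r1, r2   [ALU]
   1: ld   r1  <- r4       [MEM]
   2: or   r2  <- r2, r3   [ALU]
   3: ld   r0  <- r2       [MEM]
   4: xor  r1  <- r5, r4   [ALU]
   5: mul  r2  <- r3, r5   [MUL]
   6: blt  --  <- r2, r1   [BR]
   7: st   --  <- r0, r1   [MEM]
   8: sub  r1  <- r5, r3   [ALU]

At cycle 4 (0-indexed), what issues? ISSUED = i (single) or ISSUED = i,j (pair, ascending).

t=0 i0+i1:or.ALU;ld.MEM ; 2-wide
t=1 i2:or.ALU ; RAW r2
t=2 i3+i4:ld.MEM;xor.ALU ; 2-wide
t=3 i5:mul.MUL ; RAW r2
t=4 i6:blt.BR ; no-port BR/MEM
t=5 i7+i8:st.MEM;sub.ALU ; 2-wide

ISSUED = 6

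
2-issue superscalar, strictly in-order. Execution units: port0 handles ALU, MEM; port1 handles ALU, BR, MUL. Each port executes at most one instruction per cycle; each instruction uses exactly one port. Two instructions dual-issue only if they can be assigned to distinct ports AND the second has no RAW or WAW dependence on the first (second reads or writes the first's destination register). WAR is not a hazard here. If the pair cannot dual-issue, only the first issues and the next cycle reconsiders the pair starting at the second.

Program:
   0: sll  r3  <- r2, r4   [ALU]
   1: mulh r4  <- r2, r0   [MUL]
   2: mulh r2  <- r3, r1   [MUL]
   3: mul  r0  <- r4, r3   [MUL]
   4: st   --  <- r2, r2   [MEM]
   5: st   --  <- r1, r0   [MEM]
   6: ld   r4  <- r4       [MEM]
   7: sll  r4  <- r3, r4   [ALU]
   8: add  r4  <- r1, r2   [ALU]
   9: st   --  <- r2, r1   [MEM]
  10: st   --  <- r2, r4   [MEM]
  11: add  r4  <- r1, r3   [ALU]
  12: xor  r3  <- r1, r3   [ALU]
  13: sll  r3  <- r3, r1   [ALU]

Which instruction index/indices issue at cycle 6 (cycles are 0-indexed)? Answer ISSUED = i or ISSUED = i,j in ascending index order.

#0 head=0: sll/mulh i0/i1 dual
#1 head=2: mulh i2 no-port MUL/MUL
#2 head=3: mul/st i3/i4 dual
#3 head=5: st i5 no-port MEM/MEM
#4 head=6: ld i6 RAW+WAW r4
#5 head=7: sll i7 WAW r4
#6 head=8: add/st i8/i9 dual
#7 head=10: st/add i10/i11 dual
#8 head=12: xor i12 RAW+WAW r3
#9 head=13: sll i13 tail

ISSUED = 8,9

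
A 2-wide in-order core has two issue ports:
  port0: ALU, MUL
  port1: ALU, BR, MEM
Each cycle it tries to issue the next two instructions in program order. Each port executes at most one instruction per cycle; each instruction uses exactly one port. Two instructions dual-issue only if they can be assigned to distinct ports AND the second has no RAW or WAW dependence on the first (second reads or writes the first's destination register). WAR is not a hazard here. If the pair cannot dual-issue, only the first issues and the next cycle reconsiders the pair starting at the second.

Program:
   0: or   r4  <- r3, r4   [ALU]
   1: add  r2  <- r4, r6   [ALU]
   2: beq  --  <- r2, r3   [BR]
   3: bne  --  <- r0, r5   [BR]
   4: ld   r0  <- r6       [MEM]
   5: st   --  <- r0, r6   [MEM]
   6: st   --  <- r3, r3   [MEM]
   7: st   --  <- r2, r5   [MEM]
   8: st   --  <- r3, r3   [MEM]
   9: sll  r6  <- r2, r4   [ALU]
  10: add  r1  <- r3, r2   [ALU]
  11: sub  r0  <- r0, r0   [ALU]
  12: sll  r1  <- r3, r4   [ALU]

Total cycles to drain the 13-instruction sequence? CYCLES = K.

#0 head=0: or i0 RAW r4
#1 head=1: add i1 RAW r2
#2 head=2: beq i2 no-port BR/BR
#3 head=3: bne i3 no-port BR/MEM
#4 head=4: ld i4 no-port MEM/MEM
#5 head=5: st i5 no-port MEM/MEM
#6 head=6: st i6 no-port MEM/MEM
#7 head=7: st i7 no-port MEM/MEM
#8 head=8: st+sll i8&i9 dual
#9 head=10: add+sub i10&i11 dual
#10 head=12: sll i12 tail

CYCLES = 11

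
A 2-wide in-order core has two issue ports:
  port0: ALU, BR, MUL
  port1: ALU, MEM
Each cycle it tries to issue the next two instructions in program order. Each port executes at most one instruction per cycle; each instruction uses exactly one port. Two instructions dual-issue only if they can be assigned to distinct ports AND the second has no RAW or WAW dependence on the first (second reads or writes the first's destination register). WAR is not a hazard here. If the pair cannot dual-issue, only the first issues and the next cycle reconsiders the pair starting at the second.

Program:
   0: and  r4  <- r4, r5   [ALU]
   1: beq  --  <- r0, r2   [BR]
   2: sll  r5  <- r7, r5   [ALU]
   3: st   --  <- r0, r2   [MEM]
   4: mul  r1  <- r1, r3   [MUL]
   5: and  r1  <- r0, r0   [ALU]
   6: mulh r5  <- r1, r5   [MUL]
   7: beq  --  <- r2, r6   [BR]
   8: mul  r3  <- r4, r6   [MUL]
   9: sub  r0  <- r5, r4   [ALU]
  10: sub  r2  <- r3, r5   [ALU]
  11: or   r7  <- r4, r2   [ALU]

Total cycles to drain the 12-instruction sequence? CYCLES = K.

  cy0 -> i0&i1 (and beq) dual
  cy1 -> i2&i3 (sll st) dual
  cy2 -> i4 (mul) WAW r1
  cy3 -> i5 (and) RAW r1
  cy4 -> i6 (mulh) no-port MUL/BR
  cy5 -> i7 (beq) no-port BR/MUL
  cy6 -> i8&i9 (mul sub) dual
  cy7 -> i10 (sub) RAW r2
  cy8 -> i11 (or) tail

CYCLES = 9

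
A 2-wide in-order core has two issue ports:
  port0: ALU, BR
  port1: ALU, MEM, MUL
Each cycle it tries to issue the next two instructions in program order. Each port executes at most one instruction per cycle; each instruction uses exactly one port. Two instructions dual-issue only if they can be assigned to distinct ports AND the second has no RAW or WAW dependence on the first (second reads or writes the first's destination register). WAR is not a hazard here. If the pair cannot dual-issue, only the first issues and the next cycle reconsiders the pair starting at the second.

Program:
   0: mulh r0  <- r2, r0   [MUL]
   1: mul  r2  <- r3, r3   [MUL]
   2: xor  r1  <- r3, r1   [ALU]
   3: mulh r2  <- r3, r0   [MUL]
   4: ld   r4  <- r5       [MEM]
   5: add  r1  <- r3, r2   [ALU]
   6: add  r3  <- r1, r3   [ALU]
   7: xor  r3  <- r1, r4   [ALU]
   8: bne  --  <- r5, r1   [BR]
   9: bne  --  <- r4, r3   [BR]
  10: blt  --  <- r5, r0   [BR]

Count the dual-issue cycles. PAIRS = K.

#0 head=0: mulh i0 no-port MUL/MUL
#1 head=1: mul xor i1,i2 pair
#2 head=3: mulh i3 no-port MUL/MEM
#3 head=4: ld add i4,i5 pair
#4 head=6: add i6 WAW r3
#5 head=7: xor bne i7,i8 pair
#6 head=9: bne i9 no-port BR/BR
#7 head=10: blt i10 tail

PAIRS = 3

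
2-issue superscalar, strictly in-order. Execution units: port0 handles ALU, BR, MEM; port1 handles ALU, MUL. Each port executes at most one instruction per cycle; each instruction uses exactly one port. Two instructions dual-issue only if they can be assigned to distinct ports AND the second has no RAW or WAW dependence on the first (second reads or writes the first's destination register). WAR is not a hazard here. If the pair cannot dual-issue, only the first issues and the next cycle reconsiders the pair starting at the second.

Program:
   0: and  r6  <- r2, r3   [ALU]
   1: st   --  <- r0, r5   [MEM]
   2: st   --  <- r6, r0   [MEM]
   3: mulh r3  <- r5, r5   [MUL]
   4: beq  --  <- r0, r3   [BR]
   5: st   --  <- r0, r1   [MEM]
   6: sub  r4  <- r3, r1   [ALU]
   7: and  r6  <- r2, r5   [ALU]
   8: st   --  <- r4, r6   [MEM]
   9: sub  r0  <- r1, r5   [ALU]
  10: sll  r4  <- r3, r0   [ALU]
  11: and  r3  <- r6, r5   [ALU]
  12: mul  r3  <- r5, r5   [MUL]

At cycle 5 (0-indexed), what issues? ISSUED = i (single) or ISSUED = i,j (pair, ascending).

ISSUED = 8,9

[0] i0+i1  and/st  -- 2-wide
[1] i2+i3  st/mulh  -- 2-wide
[2] i4  beq  -- no-port BR/MEM
[3] i5+i6  st/sub  -- 2-wide
[4] i7  and  -- RAW r6
[5] i8+i9  st/sub  -- 2-wide
[6] i10+i11  sll/and  -- 2-wide
[7] i12  mul  -- tail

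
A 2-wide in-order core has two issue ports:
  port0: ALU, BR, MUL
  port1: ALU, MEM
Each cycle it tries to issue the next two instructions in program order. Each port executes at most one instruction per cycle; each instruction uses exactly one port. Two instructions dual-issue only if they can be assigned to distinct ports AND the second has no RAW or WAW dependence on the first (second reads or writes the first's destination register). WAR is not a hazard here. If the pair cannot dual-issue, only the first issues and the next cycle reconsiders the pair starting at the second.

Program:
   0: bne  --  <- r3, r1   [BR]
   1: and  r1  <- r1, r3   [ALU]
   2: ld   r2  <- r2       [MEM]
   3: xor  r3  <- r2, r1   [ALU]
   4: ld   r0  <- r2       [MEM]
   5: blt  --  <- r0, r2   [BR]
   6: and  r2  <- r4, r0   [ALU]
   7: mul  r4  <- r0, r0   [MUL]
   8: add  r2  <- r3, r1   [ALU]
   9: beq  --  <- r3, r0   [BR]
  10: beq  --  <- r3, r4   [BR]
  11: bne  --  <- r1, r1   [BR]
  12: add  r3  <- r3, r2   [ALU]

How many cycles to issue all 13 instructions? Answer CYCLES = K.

CYCLES = 8

0. bne.BR and.ALU @i0,i1  | 2-wide
1. ld.MEM @i2  | RAW r2
2. xor.ALU ld.MEM @i3,i4  | 2-wide
3. blt.BR and.ALU @i5,i6  | 2-wide
4. mul.MUL add.ALU @i7,i8  | 2-wide
5. beq.BR @i9  | no-port BR/BR
6. beq.BR @i10  | no-port BR/BR
7. bne.BR add.ALU @i11,i12  | 2-wide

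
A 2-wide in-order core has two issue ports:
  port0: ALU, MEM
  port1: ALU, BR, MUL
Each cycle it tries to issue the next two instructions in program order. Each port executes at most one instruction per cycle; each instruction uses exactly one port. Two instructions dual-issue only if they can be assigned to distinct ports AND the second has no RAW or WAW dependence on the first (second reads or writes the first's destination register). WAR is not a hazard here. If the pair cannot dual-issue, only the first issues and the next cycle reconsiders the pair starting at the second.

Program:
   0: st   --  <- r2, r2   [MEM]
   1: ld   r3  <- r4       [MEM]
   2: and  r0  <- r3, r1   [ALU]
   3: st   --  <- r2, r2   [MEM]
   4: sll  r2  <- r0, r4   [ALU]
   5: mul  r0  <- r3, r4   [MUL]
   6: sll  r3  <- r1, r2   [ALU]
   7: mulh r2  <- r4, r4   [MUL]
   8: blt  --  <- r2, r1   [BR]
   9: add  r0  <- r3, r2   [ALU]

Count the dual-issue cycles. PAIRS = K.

#0 head=0: st i0 no-port MEM/MEM
#1 head=1: ld i1 RAW r3
#2 head=2: and st i2/i3 pair
#3 head=4: sll mul i4/i5 pair
#4 head=6: sll mulh i6/i7 pair
#5 head=8: blt add i8/i9 pair

PAIRS = 4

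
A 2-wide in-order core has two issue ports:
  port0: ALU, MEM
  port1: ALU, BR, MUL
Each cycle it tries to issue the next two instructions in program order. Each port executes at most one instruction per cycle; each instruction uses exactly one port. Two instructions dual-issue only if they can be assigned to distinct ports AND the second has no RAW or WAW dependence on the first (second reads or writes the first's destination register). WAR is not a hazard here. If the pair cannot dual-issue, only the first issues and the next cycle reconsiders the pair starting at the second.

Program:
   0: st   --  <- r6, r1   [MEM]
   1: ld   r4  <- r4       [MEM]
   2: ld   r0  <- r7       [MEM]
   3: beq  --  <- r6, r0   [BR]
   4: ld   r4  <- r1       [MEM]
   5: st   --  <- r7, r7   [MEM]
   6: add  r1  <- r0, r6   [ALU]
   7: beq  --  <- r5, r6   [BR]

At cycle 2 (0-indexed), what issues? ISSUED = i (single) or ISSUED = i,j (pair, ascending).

#0 head=0: st.MEM i0 no-port MEM/MEM
#1 head=1: ld.MEM i1 no-port MEM/MEM
#2 head=2: ld.MEM i2 RAW r0
#3 head=3: beq.BR+ld.MEM i3,i4 dual
#4 head=5: st.MEM+add.ALU i5,i6 dual
#5 head=7: beq.BR i7 tail

ISSUED = 2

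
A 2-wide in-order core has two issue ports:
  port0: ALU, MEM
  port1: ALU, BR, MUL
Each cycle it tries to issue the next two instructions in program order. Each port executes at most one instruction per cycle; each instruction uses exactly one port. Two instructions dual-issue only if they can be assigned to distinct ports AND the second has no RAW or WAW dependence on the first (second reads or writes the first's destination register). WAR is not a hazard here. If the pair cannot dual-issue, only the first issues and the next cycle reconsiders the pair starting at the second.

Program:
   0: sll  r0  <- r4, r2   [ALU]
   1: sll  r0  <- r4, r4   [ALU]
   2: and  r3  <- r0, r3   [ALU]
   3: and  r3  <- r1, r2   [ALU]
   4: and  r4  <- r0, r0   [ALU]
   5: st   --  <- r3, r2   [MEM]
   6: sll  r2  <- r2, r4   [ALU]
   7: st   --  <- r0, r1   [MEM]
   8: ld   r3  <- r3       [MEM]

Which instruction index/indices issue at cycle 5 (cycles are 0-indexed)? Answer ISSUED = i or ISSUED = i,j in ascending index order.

#0 head=0: sll.ALU i0 WAW r0
#1 head=1: sll.ALU i1 RAW r0
#2 head=2: and.ALU i2 WAW r3
#3 head=3: and.ALU and.ALU i3,i4 pair
#4 head=5: st.MEM sll.ALU i5,i6 pair
#5 head=7: st.MEM i7 no-port MEM/MEM
#6 head=8: ld.MEM i8 tail

ISSUED = 7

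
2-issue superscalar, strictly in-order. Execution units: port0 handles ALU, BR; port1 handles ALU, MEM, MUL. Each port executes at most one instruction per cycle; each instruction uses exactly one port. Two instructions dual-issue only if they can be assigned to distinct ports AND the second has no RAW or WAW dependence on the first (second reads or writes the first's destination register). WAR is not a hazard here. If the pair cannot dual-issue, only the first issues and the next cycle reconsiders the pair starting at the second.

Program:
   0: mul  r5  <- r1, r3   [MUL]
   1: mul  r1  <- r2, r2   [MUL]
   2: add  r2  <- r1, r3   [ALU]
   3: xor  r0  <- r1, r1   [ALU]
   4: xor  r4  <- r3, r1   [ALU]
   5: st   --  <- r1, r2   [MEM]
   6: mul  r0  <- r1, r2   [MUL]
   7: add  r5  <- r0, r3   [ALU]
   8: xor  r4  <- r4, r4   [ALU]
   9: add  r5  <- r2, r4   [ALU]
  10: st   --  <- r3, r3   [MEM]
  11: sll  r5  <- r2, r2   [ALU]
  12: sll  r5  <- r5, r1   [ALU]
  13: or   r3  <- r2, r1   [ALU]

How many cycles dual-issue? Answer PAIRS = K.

PAIRS = 5

  cy0 -> i0 (mul.MUL) no-port MUL/MUL
  cy1 -> i1 (mul.MUL) RAW r1
  cy2 -> i2&i3 (add.ALU;xor.ALU) 2-wide
  cy3 -> i4&i5 (xor.ALU;st.MEM) 2-wide
  cy4 -> i6 (mul.MUL) RAW r0
  cy5 -> i7&i8 (add.ALU;xor.ALU) 2-wide
  cy6 -> i9&i10 (add.ALU;st.MEM) 2-wide
  cy7 -> i11 (sll.ALU) RAW+WAW r5
  cy8 -> i12&i13 (sll.ALU;or.ALU) 2-wide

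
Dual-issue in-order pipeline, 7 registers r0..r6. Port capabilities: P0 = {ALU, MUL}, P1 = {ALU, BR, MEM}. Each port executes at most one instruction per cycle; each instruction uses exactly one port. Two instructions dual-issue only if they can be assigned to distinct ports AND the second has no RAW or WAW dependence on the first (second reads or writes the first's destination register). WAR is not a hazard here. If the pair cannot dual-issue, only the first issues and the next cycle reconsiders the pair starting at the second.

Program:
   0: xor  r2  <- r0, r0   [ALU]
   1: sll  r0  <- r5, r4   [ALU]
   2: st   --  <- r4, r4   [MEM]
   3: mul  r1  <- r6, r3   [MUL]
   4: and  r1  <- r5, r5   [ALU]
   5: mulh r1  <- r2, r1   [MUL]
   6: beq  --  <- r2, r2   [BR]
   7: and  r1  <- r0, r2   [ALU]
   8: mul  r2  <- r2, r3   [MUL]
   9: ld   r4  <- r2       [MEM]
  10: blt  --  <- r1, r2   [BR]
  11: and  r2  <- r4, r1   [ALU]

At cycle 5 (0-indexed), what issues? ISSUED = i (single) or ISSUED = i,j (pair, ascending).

ISSUED = 9

t=0 i0,i1:xor.ALU sll.ALU ; dual
t=1 i2,i3:st.MEM mul.MUL ; dual
t=2 i4:and.ALU ; RAW+WAW r1
t=3 i5,i6:mulh.MUL beq.BR ; dual
t=4 i7,i8:and.ALU mul.MUL ; dual
t=5 i9:ld.MEM ; no-port MEM/BR
t=6 i10,i11:blt.BR and.ALU ; dual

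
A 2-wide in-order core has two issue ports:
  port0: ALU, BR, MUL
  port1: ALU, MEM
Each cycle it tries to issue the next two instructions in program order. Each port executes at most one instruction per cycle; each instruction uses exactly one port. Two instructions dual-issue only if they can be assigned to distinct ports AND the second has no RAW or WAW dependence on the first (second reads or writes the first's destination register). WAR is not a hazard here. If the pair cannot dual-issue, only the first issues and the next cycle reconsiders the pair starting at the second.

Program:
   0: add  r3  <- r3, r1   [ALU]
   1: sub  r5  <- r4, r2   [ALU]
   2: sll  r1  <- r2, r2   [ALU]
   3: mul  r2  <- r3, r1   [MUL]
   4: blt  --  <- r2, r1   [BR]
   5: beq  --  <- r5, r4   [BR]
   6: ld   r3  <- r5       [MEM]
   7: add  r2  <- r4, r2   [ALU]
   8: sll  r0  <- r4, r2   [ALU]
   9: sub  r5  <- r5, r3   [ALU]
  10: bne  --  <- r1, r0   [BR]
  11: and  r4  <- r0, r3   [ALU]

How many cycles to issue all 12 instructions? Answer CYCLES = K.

t=0 i0+i1:add sub ; 2-wide
t=1 i2:sll ; RAW r1
t=2 i3:mul ; no-port MUL/BR
t=3 i4:blt ; no-port BR/BR
t=4 i5+i6:beq ld ; 2-wide
t=5 i7:add ; RAW r2
t=6 i8+i9:sll sub ; 2-wide
t=7 i10+i11:bne and ; 2-wide

CYCLES = 8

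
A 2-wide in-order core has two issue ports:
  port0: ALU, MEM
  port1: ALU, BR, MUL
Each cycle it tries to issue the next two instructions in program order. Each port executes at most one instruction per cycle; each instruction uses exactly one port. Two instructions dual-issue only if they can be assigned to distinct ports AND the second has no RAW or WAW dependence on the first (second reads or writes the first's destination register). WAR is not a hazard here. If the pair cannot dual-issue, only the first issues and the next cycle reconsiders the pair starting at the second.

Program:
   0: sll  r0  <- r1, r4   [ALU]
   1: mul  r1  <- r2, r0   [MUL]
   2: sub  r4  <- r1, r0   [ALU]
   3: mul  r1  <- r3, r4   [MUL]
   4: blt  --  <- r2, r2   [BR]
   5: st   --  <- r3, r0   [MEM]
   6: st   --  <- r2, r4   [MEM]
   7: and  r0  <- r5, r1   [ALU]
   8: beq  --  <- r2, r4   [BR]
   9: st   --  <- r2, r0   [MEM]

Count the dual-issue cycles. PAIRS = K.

[0] i0  sll.ALU  -- RAW r0
[1] i1  mul.MUL  -- RAW r1
[2] i2  sub.ALU  -- RAW r4
[3] i3  mul.MUL  -- no-port MUL/BR
[4] i4+i5  blt.BR;st.MEM  -- 2-wide
[5] i6+i7  st.MEM;and.ALU  -- 2-wide
[6] i8+i9  beq.BR;st.MEM  -- 2-wide

PAIRS = 3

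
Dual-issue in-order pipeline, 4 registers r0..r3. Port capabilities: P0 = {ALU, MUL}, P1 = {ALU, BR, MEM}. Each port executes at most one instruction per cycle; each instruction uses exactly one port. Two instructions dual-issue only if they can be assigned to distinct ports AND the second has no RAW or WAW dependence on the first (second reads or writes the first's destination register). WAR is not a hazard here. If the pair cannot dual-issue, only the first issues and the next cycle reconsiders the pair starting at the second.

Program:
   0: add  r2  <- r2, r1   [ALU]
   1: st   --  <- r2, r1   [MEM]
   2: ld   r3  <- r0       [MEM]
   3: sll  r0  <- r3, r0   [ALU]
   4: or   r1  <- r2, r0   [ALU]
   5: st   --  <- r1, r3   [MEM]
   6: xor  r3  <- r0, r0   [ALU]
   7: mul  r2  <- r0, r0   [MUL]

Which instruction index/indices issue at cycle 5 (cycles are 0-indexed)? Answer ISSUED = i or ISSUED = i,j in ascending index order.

ISSUED = 5,6

  cy0 -> i0 (add) RAW r2
  cy1 -> i1 (st) no-port MEM/MEM
  cy2 -> i2 (ld) RAW r3
  cy3 -> i3 (sll) RAW r0
  cy4 -> i4 (or) RAW r1
  cy5 -> i5/i6 (st;xor) pair
  cy6 -> i7 (mul) tail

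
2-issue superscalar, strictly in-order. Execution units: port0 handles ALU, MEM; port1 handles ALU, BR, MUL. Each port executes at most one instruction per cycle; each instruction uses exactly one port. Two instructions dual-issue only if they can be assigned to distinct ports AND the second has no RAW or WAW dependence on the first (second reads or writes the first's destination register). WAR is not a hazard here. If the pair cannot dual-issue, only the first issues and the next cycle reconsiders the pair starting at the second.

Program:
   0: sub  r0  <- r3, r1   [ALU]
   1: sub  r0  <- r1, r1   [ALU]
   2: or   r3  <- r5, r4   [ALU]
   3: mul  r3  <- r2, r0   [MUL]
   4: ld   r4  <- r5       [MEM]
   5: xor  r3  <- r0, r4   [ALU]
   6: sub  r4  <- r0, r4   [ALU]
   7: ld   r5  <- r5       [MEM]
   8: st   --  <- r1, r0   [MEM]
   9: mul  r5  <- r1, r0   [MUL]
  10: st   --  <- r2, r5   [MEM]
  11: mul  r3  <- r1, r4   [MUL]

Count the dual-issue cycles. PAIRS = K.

PAIRS = 5

t=0 i0:sub ; WAW r0
t=1 i1&i2:sub;or ; dual
t=2 i3&i4:mul;ld ; dual
t=3 i5&i6:xor;sub ; dual
t=4 i7:ld ; no-port MEM/MEM
t=5 i8&i9:st;mul ; dual
t=6 i10&i11:st;mul ; dual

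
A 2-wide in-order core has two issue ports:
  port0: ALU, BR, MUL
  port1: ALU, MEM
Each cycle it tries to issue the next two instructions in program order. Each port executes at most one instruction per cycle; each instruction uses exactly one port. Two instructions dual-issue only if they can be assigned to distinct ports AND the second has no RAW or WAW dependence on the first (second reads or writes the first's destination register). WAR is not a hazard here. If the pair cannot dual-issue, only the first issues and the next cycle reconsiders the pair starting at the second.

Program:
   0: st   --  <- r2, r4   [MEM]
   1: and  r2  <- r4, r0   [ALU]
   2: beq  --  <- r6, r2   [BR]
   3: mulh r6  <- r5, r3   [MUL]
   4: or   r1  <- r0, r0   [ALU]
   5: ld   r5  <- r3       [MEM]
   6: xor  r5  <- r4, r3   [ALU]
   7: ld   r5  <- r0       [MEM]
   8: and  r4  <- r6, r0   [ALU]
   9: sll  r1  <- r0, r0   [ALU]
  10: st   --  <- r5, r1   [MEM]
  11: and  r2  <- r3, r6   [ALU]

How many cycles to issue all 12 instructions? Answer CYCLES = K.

CYCLES = 8

#0 head=0: st.MEM;and.ALU i0,i1 dual
#1 head=2: beq.BR i2 no-port BR/MUL
#2 head=3: mulh.MUL;or.ALU i3,i4 dual
#3 head=5: ld.MEM i5 WAW r5
#4 head=6: xor.ALU i6 WAW r5
#5 head=7: ld.MEM;and.ALU i7,i8 dual
#6 head=9: sll.ALU i9 RAW r1
#7 head=10: st.MEM;and.ALU i10,i11 dual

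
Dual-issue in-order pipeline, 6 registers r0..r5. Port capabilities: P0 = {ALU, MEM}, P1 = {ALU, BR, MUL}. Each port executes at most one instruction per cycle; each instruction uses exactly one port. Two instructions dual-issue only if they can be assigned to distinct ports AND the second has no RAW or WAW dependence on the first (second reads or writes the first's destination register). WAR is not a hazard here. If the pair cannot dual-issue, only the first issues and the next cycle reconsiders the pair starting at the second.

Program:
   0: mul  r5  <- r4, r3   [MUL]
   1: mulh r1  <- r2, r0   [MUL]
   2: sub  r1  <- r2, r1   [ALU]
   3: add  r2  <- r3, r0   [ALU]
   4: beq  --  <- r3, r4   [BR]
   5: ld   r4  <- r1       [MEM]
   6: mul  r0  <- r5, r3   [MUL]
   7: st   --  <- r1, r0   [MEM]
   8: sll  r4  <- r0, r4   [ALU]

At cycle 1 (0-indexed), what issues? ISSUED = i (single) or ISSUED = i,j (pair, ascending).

0. mul @i0  | no-port MUL/MUL
1. mulh @i1  | RAW+WAW r1
2. sub+add @i2,i3  | pair
3. beq+ld @i4,i5  | pair
4. mul @i6  | RAW r0
5. st+sll @i7,i8  | pair

ISSUED = 1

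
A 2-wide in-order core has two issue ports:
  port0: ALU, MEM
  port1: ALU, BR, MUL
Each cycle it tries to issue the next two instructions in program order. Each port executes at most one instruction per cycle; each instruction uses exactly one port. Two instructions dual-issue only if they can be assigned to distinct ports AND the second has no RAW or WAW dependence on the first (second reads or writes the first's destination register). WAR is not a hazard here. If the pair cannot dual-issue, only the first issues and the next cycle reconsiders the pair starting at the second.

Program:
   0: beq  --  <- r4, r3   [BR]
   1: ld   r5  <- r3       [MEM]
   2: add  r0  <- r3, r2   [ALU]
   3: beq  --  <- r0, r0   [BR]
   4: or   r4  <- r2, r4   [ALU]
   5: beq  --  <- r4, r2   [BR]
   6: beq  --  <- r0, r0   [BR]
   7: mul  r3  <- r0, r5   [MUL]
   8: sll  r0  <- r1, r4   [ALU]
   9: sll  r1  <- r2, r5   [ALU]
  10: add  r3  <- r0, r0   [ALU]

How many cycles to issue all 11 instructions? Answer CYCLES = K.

CYCLES = 7

[0] i0&i1  beq ld  -- 2-wide
[1] i2  add  -- RAW r0
[2] i3&i4  beq or  -- 2-wide
[3] i5  beq  -- no-port BR/BR
[4] i6  beq  -- no-port BR/MUL
[5] i7&i8  mul sll  -- 2-wide
[6] i9&i10  sll add  -- 2-wide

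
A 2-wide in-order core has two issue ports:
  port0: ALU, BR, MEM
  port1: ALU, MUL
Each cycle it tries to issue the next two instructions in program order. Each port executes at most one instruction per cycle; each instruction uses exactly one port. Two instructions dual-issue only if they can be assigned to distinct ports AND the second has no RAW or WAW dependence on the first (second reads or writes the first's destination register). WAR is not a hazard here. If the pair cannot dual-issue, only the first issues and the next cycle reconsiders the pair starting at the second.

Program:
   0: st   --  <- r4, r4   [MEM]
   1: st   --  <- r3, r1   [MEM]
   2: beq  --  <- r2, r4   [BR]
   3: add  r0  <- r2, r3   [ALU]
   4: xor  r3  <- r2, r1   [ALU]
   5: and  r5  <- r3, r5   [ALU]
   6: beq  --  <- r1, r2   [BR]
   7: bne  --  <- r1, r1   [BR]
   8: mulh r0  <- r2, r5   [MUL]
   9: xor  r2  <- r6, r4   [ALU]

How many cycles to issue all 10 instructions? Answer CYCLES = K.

CYCLES = 7

t=0 i0:st.MEM ; no-port MEM/MEM
t=1 i1:st.MEM ; no-port MEM/BR
t=2 i2+i3:beq.BR add.ALU ; 2-wide
t=3 i4:xor.ALU ; RAW r3
t=4 i5+i6:and.ALU beq.BR ; 2-wide
t=5 i7+i8:bne.BR mulh.MUL ; 2-wide
t=6 i9:xor.ALU ; tail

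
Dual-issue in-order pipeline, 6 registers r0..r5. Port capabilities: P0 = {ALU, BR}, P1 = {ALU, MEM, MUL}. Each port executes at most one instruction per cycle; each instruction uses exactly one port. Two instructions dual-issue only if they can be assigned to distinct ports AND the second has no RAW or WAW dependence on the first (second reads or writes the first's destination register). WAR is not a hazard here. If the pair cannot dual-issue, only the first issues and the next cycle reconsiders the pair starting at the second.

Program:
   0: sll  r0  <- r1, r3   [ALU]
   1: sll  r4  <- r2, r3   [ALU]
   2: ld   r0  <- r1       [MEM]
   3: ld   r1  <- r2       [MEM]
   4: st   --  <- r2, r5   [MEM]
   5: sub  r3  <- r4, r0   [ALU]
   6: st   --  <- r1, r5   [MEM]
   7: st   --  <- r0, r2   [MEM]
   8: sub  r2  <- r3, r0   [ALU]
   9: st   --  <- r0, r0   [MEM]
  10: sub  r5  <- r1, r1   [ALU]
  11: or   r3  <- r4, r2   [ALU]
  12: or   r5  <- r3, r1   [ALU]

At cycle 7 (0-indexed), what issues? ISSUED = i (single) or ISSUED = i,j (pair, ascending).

0. sll.ALU/sll.ALU @i0/i1  | pair
1. ld.MEM @i2  | no-port MEM/MEM
2. ld.MEM @i3  | no-port MEM/MEM
3. st.MEM/sub.ALU @i4/i5  | pair
4. st.MEM @i6  | no-port MEM/MEM
5. st.MEM/sub.ALU @i7/i8  | pair
6. st.MEM/sub.ALU @i9/i10  | pair
7. or.ALU @i11  | RAW r3
8. or.ALU @i12  | tail

ISSUED = 11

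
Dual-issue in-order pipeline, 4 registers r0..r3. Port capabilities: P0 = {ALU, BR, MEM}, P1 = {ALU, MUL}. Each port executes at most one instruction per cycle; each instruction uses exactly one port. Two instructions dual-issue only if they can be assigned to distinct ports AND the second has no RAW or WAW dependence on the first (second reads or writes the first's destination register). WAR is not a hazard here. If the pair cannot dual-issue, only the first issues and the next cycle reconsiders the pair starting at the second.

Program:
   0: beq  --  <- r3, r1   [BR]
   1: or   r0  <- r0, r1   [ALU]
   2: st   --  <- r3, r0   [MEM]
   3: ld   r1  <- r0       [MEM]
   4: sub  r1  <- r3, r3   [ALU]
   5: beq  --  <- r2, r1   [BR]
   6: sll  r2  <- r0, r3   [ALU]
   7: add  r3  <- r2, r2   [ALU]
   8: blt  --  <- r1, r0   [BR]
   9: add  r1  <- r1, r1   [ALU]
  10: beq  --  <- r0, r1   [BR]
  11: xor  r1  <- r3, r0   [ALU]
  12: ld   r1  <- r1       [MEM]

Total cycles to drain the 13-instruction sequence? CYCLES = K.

CYCLES = 9

#0 head=0: beq.BR/or.ALU i0&i1 dual
#1 head=2: st.MEM i2 no-port MEM/MEM
#2 head=3: ld.MEM i3 WAW r1
#3 head=4: sub.ALU i4 RAW r1
#4 head=5: beq.BR/sll.ALU i5&i6 dual
#5 head=7: add.ALU/blt.BR i7&i8 dual
#6 head=9: add.ALU i9 RAW r1
#7 head=10: beq.BR/xor.ALU i10&i11 dual
#8 head=12: ld.MEM i12 tail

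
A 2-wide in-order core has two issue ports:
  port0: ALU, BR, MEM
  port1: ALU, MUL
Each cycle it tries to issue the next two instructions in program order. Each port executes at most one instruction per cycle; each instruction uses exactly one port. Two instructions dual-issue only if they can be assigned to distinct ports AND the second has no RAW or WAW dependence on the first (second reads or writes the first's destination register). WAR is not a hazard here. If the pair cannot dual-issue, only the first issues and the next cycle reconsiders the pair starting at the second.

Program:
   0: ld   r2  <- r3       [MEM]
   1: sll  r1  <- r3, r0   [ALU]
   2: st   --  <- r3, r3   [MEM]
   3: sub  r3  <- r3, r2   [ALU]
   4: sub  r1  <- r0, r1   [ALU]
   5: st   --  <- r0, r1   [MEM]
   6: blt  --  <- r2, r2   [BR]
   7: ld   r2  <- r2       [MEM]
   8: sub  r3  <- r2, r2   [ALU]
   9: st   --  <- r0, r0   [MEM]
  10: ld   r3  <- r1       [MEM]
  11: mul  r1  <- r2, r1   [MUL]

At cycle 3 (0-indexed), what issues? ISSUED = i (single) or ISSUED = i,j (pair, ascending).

0. ld/sll @i0,i1  | pair
1. st/sub @i2,i3  | pair
2. sub @i4  | RAW r1
3. st @i5  | no-port MEM/BR
4. blt @i6  | no-port BR/MEM
5. ld @i7  | RAW r2
6. sub/st @i8,i9  | pair
7. ld/mul @i10,i11  | pair

ISSUED = 5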